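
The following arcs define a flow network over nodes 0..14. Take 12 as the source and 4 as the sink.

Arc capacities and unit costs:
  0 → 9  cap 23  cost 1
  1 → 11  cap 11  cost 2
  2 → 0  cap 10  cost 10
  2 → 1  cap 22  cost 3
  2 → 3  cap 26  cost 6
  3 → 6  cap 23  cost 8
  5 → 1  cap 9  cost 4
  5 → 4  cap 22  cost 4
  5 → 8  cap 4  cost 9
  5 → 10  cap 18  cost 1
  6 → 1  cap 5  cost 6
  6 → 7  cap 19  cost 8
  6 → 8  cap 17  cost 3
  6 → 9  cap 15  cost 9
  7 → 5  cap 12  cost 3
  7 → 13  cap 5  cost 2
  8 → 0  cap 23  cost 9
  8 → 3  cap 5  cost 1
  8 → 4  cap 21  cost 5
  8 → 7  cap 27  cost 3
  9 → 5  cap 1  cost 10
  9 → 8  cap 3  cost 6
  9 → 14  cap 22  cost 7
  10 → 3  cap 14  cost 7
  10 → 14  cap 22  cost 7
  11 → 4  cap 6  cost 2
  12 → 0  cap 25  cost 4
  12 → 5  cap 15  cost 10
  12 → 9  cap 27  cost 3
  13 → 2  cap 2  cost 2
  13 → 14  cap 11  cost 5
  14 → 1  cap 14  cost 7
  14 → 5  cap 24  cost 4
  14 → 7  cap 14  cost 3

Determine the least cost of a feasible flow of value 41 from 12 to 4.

shortest-cost path #1: 12→5→4 push 15 @ unit cost 14 (adds 210)
shortest-cost path #2: 12→9→8→4 push 3 @ unit cost 14 (adds 42)
shortest-cost path #3: 12→9→5→4 push 1 @ unit cost 17 (adds 17)
shortest-cost path #4: 12→9→14→5→4 push 6 @ unit cost 18 (adds 108)
shortest-cost path #5: 12→9→14→1→11→4 push 6 @ unit cost 21 (adds 126)
shortest-cost path #6: 12→9→14→5→8→4 push 4 @ unit cost 28 (adds 112)
shortest-cost path #7: 12→9→14→5→10→3→6→8→4 push 6 @ unit cost 38 (adds 228)
total cost = 843

Minimum cost for 41 units: 843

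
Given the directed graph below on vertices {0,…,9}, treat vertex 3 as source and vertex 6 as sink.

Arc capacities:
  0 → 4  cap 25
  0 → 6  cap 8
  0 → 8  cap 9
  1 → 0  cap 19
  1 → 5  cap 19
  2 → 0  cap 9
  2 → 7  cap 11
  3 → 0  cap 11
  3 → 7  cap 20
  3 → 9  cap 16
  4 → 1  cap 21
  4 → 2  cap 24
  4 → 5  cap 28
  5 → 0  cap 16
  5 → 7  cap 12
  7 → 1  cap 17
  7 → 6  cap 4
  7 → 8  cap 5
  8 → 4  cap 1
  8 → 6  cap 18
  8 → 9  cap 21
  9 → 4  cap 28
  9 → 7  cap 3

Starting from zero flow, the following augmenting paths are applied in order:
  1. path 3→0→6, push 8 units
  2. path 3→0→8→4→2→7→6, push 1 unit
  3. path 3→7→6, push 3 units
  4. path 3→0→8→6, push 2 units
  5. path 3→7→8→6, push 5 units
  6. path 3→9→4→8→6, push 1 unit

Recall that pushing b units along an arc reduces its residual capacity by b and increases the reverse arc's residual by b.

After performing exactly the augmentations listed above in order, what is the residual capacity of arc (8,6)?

after path 1 (3→0→6, push 8): res(8,6)=18
after path 2 (3→0→8→4→2→7→6, push 1): res(8,6)=18
after path 3 (3→7→6, push 3): res(8,6)=18
after path 4 (3→0→8→6, push 2): res(8,6)=16
after path 5 (3→7→8→6, push 5): res(8,6)=11
after path 6 (3→9→4→8→6, push 1): res(8,6)=10

Residual capacity of (8,6): 10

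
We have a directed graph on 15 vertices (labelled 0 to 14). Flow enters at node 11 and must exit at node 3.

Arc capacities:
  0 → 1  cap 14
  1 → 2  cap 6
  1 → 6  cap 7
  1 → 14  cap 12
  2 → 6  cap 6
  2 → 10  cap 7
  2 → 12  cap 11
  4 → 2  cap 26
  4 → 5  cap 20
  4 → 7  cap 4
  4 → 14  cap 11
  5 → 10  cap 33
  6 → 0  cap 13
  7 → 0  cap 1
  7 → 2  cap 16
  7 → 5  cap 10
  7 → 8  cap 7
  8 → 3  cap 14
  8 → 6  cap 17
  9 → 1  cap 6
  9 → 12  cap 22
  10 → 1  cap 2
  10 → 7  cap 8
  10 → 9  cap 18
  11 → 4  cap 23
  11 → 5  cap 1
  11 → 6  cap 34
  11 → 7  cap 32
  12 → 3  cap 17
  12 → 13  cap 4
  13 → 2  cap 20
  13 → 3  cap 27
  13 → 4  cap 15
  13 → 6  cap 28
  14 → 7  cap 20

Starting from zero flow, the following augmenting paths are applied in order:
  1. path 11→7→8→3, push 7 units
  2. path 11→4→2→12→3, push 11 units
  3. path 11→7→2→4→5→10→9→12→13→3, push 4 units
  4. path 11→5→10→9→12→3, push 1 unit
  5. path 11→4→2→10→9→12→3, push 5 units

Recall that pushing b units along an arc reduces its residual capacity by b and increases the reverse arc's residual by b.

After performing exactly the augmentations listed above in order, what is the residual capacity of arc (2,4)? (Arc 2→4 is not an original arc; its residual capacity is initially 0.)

after path 1 (11→7→8→3, push 7): res(2,4)=0
after path 2 (11→4→2→12→3, push 11): res(2,4)=11
after path 3 (11→7→2→4→5→10→9→12→13→3, push 4): res(2,4)=7
after path 4 (11→5→10→9→12→3, push 1): res(2,4)=7
after path 5 (11→4→2→10→9→12→3, push 5): res(2,4)=12

Residual capacity of (2,4): 12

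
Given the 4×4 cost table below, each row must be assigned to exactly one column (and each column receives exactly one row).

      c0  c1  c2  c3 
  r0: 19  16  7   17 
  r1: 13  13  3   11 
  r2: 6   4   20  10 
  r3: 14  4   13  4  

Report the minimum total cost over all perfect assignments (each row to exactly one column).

Minimum assignment cost: 28

one of 2 optimal assignments: row0→col2 (cost 7), row1→col0 (cost 13), row2→col1 (cost 4), row3→col3 (cost 4)
total = 7 + 13 + 4 + 4 = 28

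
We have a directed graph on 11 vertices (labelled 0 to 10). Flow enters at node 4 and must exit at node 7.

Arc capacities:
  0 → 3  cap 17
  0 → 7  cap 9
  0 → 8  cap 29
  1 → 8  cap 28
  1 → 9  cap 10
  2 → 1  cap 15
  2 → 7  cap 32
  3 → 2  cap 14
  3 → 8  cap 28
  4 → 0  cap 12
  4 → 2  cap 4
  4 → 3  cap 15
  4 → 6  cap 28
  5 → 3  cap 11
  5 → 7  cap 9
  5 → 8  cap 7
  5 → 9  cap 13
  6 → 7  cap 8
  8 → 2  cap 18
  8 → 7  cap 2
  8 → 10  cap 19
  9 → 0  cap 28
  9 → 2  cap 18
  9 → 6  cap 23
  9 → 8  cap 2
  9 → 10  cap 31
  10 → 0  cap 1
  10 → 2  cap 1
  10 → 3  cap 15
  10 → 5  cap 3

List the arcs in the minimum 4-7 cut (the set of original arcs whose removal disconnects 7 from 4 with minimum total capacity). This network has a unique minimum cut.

augment #1: 4→0→7 push 9
augment #2: 4→2→7 push 4
augment #3: 4→6→7 push 8
augment #4: 4→0→8→7 push 2
augment #5: 4→3→2→7 push 14
augment #6: 4→0→8→2→7 push 1
augment #7: 4→3→8→2→7 push 1
max flow = 39; residual-reachable set from 4 gives S-side
cut edges (S→T): {(4,0), (4,2), (4,3), (6,7)} total cap 39

Min-cut arcs: {(4,0), (4,2), (4,3), (6,7)} (total capacity 39)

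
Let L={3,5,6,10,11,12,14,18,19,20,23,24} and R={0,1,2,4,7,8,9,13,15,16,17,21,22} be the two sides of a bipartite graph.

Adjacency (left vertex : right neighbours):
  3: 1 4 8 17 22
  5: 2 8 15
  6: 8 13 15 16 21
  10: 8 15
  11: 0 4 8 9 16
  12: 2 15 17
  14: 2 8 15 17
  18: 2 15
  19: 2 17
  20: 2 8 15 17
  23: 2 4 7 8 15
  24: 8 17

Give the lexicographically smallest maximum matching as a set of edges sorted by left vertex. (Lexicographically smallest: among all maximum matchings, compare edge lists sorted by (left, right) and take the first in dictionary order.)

|M| = 8 (so the lex-smallest maximum matching has 8 edges)
process left vertices in ascending order; for each, take the smallest-labelled available neighbour that still permits 8 edges overall, or leave it unmatched if none does
lex-smallest matching: {3-1, 5-2, 6-13, 10-8, 11-0, 12-15, 14-17, 23-4}

Lex-smallest maximum matching: {(3,1), (5,2), (6,13), (10,8), (11,0), (12,15), (14,17), (23,4)}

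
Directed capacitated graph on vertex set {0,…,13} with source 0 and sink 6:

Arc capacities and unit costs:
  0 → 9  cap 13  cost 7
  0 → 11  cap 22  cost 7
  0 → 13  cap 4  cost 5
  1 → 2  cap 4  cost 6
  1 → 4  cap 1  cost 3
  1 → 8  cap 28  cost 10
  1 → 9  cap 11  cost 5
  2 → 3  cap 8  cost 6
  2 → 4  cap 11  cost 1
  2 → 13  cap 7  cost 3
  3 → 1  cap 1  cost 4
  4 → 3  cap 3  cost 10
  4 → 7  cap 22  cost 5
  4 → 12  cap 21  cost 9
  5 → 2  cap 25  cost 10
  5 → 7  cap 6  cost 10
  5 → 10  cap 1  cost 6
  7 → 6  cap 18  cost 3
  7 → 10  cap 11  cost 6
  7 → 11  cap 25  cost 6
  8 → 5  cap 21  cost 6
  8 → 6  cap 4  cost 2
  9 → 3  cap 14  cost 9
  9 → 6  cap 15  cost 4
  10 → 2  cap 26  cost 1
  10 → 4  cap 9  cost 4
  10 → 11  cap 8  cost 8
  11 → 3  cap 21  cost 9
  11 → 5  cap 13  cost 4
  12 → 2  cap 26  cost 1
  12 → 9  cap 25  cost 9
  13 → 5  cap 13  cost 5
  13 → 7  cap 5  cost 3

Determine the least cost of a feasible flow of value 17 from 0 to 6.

Minimum cost for 17 units: 187

shortest-cost path #1: 0→9→6 push 13 @ unit cost 11 (adds 143)
shortest-cost path #2: 0→13→7→6 push 4 @ unit cost 11 (adds 44)
total cost = 187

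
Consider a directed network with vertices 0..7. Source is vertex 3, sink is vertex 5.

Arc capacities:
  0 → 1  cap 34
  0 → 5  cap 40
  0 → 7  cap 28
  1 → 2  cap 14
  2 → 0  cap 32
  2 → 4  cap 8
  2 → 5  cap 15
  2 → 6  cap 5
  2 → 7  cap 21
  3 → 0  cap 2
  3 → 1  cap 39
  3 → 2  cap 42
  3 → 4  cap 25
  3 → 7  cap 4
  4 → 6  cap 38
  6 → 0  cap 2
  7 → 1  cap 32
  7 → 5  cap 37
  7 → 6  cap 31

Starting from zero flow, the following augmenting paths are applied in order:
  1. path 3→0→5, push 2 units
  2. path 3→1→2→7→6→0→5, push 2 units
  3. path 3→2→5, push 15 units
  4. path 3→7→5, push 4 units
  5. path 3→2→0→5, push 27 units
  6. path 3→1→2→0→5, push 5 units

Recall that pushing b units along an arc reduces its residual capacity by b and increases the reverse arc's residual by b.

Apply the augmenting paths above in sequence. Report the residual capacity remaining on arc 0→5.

Residual capacity of (0,5): 4

after path 1 (3→0→5, push 2): res(0,5)=38
after path 2 (3→1→2→7→6→0→5, push 2): res(0,5)=36
after path 3 (3→2→5, push 15): res(0,5)=36
after path 4 (3→7→5, push 4): res(0,5)=36
after path 5 (3→2→0→5, push 27): res(0,5)=9
after path 6 (3→1→2→0→5, push 5): res(0,5)=4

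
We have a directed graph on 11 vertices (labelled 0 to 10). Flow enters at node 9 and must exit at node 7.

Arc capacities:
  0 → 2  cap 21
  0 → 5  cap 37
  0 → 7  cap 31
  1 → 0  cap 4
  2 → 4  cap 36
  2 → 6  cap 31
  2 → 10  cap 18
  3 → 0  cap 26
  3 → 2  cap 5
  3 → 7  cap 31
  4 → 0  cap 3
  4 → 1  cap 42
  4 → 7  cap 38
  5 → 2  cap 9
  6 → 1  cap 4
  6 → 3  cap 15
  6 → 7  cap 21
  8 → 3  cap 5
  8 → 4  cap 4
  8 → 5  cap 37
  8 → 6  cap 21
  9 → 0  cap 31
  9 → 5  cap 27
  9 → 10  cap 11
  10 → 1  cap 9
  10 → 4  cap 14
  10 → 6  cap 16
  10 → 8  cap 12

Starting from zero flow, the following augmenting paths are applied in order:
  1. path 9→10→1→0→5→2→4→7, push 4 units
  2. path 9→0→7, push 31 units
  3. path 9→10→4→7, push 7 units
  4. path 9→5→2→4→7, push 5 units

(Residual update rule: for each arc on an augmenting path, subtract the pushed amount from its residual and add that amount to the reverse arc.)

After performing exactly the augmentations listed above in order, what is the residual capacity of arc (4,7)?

Residual capacity of (4,7): 22

after path 1 (9→10→1→0→5→2→4→7, push 4): res(4,7)=34
after path 2 (9→0→7, push 31): res(4,7)=34
after path 3 (9→10→4→7, push 7): res(4,7)=27
after path 4 (9→5→2→4→7, push 5): res(4,7)=22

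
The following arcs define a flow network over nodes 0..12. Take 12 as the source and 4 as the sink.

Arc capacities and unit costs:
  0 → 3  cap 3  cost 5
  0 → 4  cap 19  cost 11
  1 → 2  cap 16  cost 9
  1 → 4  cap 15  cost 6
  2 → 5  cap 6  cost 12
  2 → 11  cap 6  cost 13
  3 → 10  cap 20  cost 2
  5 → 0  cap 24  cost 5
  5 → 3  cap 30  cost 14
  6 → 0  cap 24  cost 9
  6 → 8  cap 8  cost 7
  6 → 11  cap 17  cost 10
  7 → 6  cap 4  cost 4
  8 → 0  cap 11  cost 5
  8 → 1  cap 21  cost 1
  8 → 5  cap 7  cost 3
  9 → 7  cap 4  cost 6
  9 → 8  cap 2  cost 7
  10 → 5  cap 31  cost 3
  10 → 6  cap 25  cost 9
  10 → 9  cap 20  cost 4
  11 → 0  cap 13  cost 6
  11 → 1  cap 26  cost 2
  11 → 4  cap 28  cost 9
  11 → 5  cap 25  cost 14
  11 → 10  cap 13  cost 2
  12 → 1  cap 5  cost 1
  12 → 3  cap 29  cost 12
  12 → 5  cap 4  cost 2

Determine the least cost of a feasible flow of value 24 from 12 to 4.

shortest-cost path #1: 12→1→4 push 5 @ unit cost 7 (adds 35)
shortest-cost path #2: 12→5→0→4 push 4 @ unit cost 18 (adds 72)
shortest-cost path #3: 12→3→10→9→8→1→4 push 2 @ unit cost 32 (adds 64)
shortest-cost path #4: 12→3→10→5→0→4 push 13 @ unit cost 33 (adds 429)
total cost = 600

Minimum cost for 24 units: 600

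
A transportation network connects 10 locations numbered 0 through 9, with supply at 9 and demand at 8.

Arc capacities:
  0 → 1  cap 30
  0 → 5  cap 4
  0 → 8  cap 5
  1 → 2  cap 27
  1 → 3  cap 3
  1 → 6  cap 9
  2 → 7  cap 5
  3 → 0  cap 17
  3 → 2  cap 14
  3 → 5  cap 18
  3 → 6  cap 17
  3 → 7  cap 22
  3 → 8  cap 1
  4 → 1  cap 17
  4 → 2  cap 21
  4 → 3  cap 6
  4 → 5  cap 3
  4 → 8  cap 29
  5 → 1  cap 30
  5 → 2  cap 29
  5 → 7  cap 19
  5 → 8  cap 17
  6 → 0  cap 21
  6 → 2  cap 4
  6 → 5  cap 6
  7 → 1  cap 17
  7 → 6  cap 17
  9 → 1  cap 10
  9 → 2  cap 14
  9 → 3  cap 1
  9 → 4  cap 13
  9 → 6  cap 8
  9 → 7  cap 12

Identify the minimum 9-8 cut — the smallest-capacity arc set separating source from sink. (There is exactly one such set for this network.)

Min-cut arcs: {(0,5), (0,8), (1,3), (6,5), (9,3), (9,4)} (total capacity 32)

augment #1: 9→3→8 push 1
augment #2: 9→4→8 push 13
augment #3: 9→6→0→8 push 5
augment #4: 9→6→5→8 push 3
augment #5: 9→1→3→5→8 push 3
augment #6: 9→1→6→5→8 push 3
augment #7: 9→1→6→0→5→8 push 4
max flow = 32; residual-reachable set from 9 gives S-side
cut edges (S→T): {(0,5), (0,8), (1,3), (6,5), (9,3), (9,4)} total cap 32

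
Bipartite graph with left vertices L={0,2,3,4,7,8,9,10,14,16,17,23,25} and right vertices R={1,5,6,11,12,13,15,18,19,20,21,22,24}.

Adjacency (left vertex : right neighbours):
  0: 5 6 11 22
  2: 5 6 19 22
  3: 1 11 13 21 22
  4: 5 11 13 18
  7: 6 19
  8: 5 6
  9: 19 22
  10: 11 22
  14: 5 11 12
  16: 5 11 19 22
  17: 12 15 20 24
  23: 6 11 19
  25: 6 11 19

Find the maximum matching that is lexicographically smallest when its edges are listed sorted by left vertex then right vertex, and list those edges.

|M| = 9 (so the lex-smallest maximum matching has 9 edges)
process left vertices in ascending order; for each, take the smallest-labelled available neighbour that still permits 9 edges overall, or leave it unmatched if none does
lex-smallest matching: {0-5, 2-6, 3-1, 4-13, 7-19, 9-22, 10-11, 14-12, 17-15}

Lex-smallest maximum matching: {(0,5), (2,6), (3,1), (4,13), (7,19), (9,22), (10,11), (14,12), (17,15)}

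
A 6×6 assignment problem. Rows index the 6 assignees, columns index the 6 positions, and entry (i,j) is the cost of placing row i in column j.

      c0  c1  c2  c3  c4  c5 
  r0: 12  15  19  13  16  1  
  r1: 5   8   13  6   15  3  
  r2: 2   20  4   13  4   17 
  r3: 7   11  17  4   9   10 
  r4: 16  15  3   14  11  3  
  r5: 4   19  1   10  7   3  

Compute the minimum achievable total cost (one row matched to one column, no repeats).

Minimum assignment cost: 24

optimal assignment: row0→col5 (cost 1), row1→col1 (cost 8), row2→col4 (cost 4), row3→col3 (cost 4), row4→col2 (cost 3), row5→col0 (cost 4)
total = 1 + 8 + 4 + 4 + 3 + 4 = 24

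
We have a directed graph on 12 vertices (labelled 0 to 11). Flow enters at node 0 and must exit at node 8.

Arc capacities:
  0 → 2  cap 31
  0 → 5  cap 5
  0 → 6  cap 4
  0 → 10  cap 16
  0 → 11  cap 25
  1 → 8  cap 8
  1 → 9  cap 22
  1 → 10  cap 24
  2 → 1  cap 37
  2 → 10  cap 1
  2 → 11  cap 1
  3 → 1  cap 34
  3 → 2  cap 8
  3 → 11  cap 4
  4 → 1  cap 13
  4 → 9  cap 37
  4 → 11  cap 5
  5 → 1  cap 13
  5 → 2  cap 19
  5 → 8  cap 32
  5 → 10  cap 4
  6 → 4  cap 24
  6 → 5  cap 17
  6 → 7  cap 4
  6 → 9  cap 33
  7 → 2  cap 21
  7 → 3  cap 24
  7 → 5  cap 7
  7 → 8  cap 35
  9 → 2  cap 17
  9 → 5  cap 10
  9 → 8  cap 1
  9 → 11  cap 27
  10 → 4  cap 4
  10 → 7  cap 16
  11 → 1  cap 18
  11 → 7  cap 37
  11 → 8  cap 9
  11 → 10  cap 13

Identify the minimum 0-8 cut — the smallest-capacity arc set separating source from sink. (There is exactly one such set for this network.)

augment #1: 0→5→8 push 5
augment #2: 0→11→8 push 9
augment #3: 0→2→1→8 push 8
augment #4: 0→6→5→8 push 4
augment #5: 0→10→7→8 push 16
augment #6: 0→11→7→8 push 16
augment #7: 0→2→1→9→8 push 1
augment #8: 0→2→11→7→8 push 1
augment #9: 0→2→1→9→5→8 push 10
augment #10: 0→2→1→9→11→7→8 push 2
augment #11: 0→2→1→9→11→7→5→8 push 7
max flow = 79; residual-reachable set from 0 gives S-side
cut edges (S→T): {(0,5), (0,6), (1,8), (7,5), (7,8), (9,5), (9,8), (11,8)} total cap 79

Min-cut arcs: {(0,5), (0,6), (1,8), (7,5), (7,8), (9,5), (9,8), (11,8)} (total capacity 79)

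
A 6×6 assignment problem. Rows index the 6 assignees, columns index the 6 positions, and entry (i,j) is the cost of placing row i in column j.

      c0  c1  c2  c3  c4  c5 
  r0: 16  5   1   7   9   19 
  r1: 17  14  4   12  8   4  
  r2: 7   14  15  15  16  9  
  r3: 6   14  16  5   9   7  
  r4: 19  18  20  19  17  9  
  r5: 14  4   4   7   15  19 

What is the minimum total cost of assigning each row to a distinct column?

optimal assignment: row0→col2 (cost 1), row1→col4 (cost 8), row2→col0 (cost 7), row3→col3 (cost 5), row4→col5 (cost 9), row5→col1 (cost 4)
total = 1 + 8 + 7 + 5 + 9 + 4 = 34

Minimum assignment cost: 34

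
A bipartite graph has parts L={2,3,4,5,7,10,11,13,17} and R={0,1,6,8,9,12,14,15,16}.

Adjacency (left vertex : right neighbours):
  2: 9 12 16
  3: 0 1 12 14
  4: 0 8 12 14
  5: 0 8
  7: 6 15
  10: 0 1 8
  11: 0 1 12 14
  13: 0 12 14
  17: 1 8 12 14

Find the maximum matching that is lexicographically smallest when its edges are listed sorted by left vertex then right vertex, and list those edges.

|M| = 7 (so the lex-smallest maximum matching has 7 edges)
process left vertices in ascending order; for each, take the smallest-labelled available neighbour that still permits 7 edges overall, or leave it unmatched if none does
lex-smallest matching: {2-9, 3-0, 4-8, 7-6, 10-1, 11-12, 13-14}

Lex-smallest maximum matching: {(2,9), (3,0), (4,8), (7,6), (10,1), (11,12), (13,14)}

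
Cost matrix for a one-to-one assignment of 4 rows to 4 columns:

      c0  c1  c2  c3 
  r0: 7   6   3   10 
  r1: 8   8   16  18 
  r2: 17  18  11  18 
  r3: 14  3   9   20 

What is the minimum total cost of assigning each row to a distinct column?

one of 2 optimal assignments: row0→col2 (cost 3), row1→col0 (cost 8), row2→col3 (cost 18), row3→col1 (cost 3)
total = 3 + 8 + 18 + 3 = 32

Minimum assignment cost: 32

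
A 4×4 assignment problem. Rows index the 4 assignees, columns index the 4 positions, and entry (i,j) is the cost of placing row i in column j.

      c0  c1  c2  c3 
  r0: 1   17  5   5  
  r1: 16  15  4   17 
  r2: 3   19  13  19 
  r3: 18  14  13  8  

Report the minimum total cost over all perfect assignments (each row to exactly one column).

Minimum assignment cost: 26

optimal assignment: row0→col3 (cost 5), row1→col2 (cost 4), row2→col0 (cost 3), row3→col1 (cost 14)
total = 5 + 4 + 3 + 14 = 26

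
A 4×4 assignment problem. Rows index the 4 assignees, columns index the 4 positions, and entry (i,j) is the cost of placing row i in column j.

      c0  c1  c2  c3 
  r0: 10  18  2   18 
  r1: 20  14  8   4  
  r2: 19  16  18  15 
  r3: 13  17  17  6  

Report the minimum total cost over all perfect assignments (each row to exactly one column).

optimal assignment: row0→col2 (cost 2), row1→col3 (cost 4), row2→col1 (cost 16), row3→col0 (cost 13)
total = 2 + 4 + 16 + 13 = 35

Minimum assignment cost: 35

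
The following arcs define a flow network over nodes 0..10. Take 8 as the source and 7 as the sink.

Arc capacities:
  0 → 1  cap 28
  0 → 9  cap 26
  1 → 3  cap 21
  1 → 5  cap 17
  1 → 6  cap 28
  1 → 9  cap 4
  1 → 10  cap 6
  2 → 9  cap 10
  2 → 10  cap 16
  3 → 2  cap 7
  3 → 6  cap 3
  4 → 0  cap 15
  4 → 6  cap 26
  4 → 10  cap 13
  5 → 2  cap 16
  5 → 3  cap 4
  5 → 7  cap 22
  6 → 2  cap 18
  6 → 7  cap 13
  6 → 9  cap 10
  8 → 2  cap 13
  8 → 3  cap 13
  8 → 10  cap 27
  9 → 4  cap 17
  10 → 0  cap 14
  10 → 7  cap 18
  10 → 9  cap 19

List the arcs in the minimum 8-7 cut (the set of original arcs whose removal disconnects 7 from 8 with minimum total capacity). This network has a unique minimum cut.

Min-cut arcs: {(1,5), (6,7), (10,7)} (total capacity 48)

augment #1: 8→10→7 push 18
augment #2: 8→3→6→7 push 3
augment #3: 8→2→9→4→6→7 push 10
augment #4: 8→10→0→1→5→7 push 9
augment #5: 8→2→10→0→1→5→7 push 3
augment #6: 8→3→2→10→0→1→5→7 push 2
augment #7: 8→3→2→10→9→4→0→1→5→7 push 3
max flow = 48; residual-reachable set from 8 gives S-side
cut edges (S→T): {(1,5), (6,7), (10,7)} total cap 48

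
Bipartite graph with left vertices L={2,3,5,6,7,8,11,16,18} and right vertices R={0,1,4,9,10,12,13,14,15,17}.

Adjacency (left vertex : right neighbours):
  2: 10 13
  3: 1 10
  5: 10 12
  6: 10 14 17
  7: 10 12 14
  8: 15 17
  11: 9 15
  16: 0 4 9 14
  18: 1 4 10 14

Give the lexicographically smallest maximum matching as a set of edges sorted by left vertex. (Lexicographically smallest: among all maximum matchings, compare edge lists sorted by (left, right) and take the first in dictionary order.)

Lex-smallest maximum matching: {(2,10), (3,1), (5,12), (6,17), (7,14), (8,15), (11,9), (16,0), (18,4)}

|M| = 9 (so the lex-smallest maximum matching has 9 edges)
process left vertices in ascending order; for each, take the smallest-labelled available neighbour that still permits 9 edges overall, or leave it unmatched if none does
lex-smallest matching: {2-10, 3-1, 5-12, 6-17, 7-14, 8-15, 11-9, 16-0, 18-4}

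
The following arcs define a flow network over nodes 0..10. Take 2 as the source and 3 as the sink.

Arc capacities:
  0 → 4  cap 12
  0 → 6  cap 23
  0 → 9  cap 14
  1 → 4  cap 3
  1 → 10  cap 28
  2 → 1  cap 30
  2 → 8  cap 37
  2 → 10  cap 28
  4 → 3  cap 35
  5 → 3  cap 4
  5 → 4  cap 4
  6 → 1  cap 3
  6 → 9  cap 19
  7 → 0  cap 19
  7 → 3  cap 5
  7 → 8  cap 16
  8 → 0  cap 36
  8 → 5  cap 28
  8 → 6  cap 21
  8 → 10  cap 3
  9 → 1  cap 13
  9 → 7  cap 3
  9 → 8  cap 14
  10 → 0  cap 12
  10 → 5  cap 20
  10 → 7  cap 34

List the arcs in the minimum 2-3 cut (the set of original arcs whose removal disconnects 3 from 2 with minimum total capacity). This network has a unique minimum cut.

Min-cut arcs: {(0,4), (1,4), (5,3), (5,4), (7,3)} (total capacity 28)

augment #1: 2→1→4→3 push 3
augment #2: 2→8→5→3 push 4
augment #3: 2→10→7→3 push 5
augment #4: 2→8→0→4→3 push 12
augment #5: 2→8→5→4→3 push 4
max flow = 28; residual-reachable set from 2 gives S-side
cut edges (S→T): {(0,4), (1,4), (5,3), (5,4), (7,3)} total cap 28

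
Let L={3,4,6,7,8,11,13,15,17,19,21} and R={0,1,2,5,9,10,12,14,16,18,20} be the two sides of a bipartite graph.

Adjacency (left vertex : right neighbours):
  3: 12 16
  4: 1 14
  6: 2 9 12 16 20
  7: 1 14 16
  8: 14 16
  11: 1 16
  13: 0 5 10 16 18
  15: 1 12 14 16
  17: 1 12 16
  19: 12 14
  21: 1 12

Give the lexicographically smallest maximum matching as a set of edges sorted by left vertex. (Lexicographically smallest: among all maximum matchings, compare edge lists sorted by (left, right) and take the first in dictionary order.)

|M| = 6 (so the lex-smallest maximum matching has 6 edges)
process left vertices in ascending order; for each, take the smallest-labelled available neighbour that still permits 6 edges overall, or leave it unmatched if none does
lex-smallest matching: {3-12, 4-1, 6-2, 7-14, 8-16, 13-0}

Lex-smallest maximum matching: {(3,12), (4,1), (6,2), (7,14), (8,16), (13,0)}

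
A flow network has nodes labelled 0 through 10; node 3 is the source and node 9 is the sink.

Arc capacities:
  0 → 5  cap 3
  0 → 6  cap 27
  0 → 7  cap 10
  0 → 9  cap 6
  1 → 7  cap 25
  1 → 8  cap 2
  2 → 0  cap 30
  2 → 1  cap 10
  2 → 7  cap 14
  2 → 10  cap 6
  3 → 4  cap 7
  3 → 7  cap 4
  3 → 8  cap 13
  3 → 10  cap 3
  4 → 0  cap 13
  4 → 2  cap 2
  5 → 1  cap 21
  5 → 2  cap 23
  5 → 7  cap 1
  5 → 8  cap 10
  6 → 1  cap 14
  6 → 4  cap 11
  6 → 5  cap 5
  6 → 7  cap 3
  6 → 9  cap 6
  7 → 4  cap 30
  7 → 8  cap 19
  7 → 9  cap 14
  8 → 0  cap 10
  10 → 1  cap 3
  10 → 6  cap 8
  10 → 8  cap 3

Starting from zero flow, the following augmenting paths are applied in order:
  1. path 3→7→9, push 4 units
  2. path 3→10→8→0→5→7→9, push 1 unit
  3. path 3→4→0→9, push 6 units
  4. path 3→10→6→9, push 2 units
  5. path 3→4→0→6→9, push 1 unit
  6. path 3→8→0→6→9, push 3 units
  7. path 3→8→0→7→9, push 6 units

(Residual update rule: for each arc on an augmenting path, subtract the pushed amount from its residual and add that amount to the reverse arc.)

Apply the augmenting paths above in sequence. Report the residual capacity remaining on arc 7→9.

after path 1 (3→7→9, push 4): res(7,9)=10
after path 2 (3→10→8→0→5→7→9, push 1): res(7,9)=9
after path 3 (3→4→0→9, push 6): res(7,9)=9
after path 4 (3→10→6→9, push 2): res(7,9)=9
after path 5 (3→4→0→6→9, push 1): res(7,9)=9
after path 6 (3→8→0→6→9, push 3): res(7,9)=9
after path 7 (3→8→0→7→9, push 6): res(7,9)=3

Residual capacity of (7,9): 3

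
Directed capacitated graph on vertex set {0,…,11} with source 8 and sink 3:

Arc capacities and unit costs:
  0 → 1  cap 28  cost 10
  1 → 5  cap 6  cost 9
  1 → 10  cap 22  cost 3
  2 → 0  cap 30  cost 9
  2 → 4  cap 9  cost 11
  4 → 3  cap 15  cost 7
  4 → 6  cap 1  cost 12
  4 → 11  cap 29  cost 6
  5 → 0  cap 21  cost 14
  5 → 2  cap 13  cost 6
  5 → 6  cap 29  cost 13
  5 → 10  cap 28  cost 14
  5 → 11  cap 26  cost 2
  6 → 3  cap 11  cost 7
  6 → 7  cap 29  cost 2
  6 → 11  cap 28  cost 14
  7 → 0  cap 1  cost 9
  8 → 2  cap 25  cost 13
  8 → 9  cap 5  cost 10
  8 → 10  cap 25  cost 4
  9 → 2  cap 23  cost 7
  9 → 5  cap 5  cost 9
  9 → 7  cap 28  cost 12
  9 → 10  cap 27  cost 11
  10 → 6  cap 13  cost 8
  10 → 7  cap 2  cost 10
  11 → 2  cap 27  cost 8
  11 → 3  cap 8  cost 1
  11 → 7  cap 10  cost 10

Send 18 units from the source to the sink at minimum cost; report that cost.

Minimum cost for 18 units: 373

shortest-cost path #1: 8→10→6→3 push 11 @ unit cost 19 (adds 209)
shortest-cost path #2: 8→9→5→11→3 push 5 @ unit cost 22 (adds 110)
shortest-cost path #3: 8→10→6→11→3 push 2 @ unit cost 27 (adds 54)
total cost = 373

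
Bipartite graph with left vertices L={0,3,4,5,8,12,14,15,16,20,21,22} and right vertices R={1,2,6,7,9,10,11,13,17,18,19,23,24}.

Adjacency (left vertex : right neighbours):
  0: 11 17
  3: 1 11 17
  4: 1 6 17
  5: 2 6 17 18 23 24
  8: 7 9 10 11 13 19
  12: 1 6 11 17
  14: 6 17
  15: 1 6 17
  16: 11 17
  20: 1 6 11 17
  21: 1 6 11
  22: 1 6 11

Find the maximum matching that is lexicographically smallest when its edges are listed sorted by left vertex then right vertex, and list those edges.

|M| = 6 (so the lex-smallest maximum matching has 6 edges)
process left vertices in ascending order; for each, take the smallest-labelled available neighbour that still permits 6 edges overall, or leave it unmatched if none does
lex-smallest matching: {0-11, 3-1, 4-6, 5-2, 8-7, 12-17}

Lex-smallest maximum matching: {(0,11), (3,1), (4,6), (5,2), (8,7), (12,17)}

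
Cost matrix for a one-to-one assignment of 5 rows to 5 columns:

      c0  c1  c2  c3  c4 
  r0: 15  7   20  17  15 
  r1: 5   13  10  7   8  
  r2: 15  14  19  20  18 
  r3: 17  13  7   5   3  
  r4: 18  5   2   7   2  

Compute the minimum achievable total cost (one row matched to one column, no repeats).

optimal assignment: row0→col1 (cost 7), row1→col3 (cost 7), row2→col0 (cost 15), row3→col4 (cost 3), row4→col2 (cost 2)
total = 7 + 7 + 15 + 3 + 2 = 34

Minimum assignment cost: 34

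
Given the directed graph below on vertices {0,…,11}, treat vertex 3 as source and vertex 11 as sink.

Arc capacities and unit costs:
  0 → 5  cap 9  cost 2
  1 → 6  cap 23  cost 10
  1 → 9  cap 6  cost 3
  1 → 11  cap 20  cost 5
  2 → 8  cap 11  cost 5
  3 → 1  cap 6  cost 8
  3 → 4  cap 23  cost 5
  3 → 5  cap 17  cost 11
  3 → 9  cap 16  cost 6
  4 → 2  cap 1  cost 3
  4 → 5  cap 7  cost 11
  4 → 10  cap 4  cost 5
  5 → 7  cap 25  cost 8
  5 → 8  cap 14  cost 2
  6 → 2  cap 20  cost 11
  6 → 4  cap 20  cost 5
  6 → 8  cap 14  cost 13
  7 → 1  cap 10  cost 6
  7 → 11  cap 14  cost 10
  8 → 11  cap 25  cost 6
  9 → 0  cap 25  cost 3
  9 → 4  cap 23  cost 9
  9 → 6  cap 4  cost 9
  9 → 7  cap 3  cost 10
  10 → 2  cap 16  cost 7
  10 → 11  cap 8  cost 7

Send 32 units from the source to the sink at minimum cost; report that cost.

Minimum cost for 32 units: 625

shortest-cost path #1: 3→1→11 push 6 @ unit cost 13 (adds 78)
shortest-cost path #2: 3→4→10→11 push 4 @ unit cost 17 (adds 68)
shortest-cost path #3: 3→5→8→11 push 14 @ unit cost 19 (adds 266)
shortest-cost path #4: 3→4→2→8→11 push 1 @ unit cost 19 (adds 19)
shortest-cost path #5: 3→9→7→11 push 3 @ unit cost 26 (adds 78)
shortest-cost path #6: 3→5→7→11 push 3 @ unit cost 29 (adds 87)
shortest-cost path #7: 3→9→0→5→7→11 push 1 @ unit cost 29 (adds 29)
total cost = 625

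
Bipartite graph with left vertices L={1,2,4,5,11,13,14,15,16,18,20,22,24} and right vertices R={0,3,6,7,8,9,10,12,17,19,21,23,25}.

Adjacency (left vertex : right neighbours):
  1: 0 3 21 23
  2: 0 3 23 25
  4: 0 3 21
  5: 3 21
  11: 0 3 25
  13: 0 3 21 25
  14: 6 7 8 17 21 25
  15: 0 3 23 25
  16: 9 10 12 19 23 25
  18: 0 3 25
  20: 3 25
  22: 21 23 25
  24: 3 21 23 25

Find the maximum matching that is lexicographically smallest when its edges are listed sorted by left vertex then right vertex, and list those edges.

Lex-smallest maximum matching: {(1,0), (2,3), (4,21), (11,25), (14,6), (15,23), (16,9)}

|M| = 7 (so the lex-smallest maximum matching has 7 edges)
process left vertices in ascending order; for each, take the smallest-labelled available neighbour that still permits 7 edges overall, or leave it unmatched if none does
lex-smallest matching: {1-0, 2-3, 4-21, 11-25, 14-6, 15-23, 16-9}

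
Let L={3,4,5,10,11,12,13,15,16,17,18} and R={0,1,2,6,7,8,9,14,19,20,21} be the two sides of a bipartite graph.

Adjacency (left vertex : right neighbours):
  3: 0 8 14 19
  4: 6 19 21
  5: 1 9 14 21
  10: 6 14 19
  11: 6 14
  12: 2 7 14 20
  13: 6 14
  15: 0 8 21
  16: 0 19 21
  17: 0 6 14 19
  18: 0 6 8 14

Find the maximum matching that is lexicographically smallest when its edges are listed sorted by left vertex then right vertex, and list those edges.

|M| = 8 (so the lex-smallest maximum matching has 8 edges)
process left vertices in ascending order; for each, take the smallest-labelled available neighbour that still permits 8 edges overall, or leave it unmatched if none does
lex-smallest matching: {3-0, 4-6, 5-1, 10-14, 12-2, 15-8, 16-21, 17-19}

Lex-smallest maximum matching: {(3,0), (4,6), (5,1), (10,14), (12,2), (15,8), (16,21), (17,19)}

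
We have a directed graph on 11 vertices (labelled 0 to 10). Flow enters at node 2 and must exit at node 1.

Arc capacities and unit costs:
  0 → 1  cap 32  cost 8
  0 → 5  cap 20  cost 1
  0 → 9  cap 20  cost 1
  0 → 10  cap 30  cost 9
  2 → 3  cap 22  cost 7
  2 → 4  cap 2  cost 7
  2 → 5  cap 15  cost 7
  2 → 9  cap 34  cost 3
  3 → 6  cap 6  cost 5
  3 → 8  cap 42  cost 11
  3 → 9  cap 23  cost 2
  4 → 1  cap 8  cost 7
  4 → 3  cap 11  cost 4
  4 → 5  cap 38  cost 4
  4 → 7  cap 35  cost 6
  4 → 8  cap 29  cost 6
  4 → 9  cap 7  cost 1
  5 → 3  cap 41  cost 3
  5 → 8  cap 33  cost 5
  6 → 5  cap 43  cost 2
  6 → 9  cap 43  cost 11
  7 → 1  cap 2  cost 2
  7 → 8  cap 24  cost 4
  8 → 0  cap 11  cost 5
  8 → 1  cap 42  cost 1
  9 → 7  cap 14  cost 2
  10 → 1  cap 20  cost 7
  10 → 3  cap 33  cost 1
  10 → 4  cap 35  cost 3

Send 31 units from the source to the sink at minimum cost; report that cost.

Minimum cost for 31 units: 357

shortest-cost path #1: 2→9→7→1 push 2 @ unit cost 7 (adds 14)
shortest-cost path #2: 2→9→7→8→1 push 12 @ unit cost 10 (adds 120)
shortest-cost path #3: 2→5→8→1 push 15 @ unit cost 13 (adds 195)
shortest-cost path #4: 2→4→1 push 2 @ unit cost 14 (adds 28)
total cost = 357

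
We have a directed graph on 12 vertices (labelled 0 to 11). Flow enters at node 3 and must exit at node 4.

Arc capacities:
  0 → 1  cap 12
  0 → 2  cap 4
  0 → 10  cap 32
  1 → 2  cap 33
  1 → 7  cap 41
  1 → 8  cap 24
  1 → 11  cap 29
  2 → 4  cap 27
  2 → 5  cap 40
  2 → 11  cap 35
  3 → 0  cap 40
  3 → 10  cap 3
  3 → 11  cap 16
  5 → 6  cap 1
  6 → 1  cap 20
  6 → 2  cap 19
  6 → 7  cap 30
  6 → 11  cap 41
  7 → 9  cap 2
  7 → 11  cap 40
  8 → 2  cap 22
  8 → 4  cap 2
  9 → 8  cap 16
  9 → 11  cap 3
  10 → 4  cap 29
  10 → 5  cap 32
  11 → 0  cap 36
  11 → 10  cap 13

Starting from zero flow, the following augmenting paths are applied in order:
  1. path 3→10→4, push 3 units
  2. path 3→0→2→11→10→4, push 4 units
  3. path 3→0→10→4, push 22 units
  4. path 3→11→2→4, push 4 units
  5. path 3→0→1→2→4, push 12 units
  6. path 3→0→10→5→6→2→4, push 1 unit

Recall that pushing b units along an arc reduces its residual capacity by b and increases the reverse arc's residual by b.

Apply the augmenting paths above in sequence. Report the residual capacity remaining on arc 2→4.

after path 1 (3→10→4, push 3): res(2,4)=27
after path 2 (3→0→2→11→10→4, push 4): res(2,4)=27
after path 3 (3→0→10→4, push 22): res(2,4)=27
after path 4 (3→11→2→4, push 4): res(2,4)=23
after path 5 (3→0→1→2→4, push 12): res(2,4)=11
after path 6 (3→0→10→5→6→2→4, push 1): res(2,4)=10

Residual capacity of (2,4): 10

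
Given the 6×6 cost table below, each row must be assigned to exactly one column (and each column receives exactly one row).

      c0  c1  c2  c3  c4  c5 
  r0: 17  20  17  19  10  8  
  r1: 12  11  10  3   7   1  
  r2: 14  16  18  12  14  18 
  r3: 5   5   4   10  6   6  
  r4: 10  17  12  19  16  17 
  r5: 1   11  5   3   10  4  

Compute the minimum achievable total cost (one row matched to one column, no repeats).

optimal assignment: row0→col4 (cost 10), row1→col5 (cost 1), row2→col3 (cost 12), row3→col1 (cost 5), row4→col2 (cost 12), row5→col0 (cost 1)
total = 10 + 1 + 12 + 5 + 12 + 1 = 41

Minimum assignment cost: 41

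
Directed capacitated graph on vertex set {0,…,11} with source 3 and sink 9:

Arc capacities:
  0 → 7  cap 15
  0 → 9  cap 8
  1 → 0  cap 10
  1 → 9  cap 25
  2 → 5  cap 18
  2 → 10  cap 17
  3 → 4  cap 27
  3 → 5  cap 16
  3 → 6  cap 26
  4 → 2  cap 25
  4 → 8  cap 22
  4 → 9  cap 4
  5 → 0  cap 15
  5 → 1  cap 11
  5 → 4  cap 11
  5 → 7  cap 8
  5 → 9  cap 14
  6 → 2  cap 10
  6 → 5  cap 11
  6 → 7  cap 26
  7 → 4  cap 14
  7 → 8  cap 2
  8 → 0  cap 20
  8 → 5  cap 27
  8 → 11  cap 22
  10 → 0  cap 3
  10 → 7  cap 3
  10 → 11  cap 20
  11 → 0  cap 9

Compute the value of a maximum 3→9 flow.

Maximum flow value: 37

augment #1: 3→4→9 bottleneck 4, total now 4
augment #2: 3→5→9 bottleneck 14, total now 18
augment #3: 3→5→0→9 bottleneck 2, total now 20
augment #4: 3→4→8→0→9 bottleneck 6, total now 26
augment #5: 3→6→5→1→9 bottleneck 11, total now 37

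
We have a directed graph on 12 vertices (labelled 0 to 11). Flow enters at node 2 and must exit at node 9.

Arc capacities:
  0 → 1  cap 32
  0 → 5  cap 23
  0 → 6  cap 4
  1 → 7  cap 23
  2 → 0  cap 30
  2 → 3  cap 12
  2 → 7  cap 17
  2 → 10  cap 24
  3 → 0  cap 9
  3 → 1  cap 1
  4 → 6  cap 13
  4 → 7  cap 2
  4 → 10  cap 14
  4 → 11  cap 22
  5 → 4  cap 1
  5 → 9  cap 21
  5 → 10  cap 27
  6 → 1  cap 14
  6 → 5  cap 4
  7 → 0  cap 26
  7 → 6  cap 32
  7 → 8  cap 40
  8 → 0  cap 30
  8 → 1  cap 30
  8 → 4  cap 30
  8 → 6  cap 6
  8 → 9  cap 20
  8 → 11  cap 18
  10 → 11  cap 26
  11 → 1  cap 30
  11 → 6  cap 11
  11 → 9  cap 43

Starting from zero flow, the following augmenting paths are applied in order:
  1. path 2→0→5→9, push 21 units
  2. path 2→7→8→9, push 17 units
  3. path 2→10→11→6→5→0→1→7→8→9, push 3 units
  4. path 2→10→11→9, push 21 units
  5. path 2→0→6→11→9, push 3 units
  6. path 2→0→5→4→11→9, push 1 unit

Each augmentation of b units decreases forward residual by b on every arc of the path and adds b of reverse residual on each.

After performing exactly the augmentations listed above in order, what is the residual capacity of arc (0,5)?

Residual capacity of (0,5): 4

after path 1 (2→0→5→9, push 21): res(0,5)=2
after path 2 (2→7→8→9, push 17): res(0,5)=2
after path 3 (2→10→11→6→5→0→1→7→8→9, push 3): res(0,5)=5
after path 4 (2→10→11→9, push 21): res(0,5)=5
after path 5 (2→0→6→11→9, push 3): res(0,5)=5
after path 6 (2→0→5→4→11→9, push 1): res(0,5)=4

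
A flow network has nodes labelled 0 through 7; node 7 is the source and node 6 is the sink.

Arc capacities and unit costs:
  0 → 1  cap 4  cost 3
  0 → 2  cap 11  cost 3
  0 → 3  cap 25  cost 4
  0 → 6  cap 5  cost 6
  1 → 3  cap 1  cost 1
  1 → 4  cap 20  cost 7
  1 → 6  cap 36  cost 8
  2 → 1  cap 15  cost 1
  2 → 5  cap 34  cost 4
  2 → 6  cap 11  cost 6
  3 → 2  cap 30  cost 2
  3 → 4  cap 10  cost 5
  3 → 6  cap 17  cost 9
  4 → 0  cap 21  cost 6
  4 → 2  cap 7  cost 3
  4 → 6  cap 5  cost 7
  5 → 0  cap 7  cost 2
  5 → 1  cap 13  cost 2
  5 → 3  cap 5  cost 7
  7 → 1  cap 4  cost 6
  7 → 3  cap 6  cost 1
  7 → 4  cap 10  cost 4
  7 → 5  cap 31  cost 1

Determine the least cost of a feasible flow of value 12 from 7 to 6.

shortest-cost path #1: 7→5→0→6 push 5 @ unit cost 9 (adds 45)
shortest-cost path #2: 7→3→2→6 push 6 @ unit cost 9 (adds 54)
shortest-cost path #3: 7→4→6 push 1 @ unit cost 11 (adds 11)
total cost = 110

Minimum cost for 12 units: 110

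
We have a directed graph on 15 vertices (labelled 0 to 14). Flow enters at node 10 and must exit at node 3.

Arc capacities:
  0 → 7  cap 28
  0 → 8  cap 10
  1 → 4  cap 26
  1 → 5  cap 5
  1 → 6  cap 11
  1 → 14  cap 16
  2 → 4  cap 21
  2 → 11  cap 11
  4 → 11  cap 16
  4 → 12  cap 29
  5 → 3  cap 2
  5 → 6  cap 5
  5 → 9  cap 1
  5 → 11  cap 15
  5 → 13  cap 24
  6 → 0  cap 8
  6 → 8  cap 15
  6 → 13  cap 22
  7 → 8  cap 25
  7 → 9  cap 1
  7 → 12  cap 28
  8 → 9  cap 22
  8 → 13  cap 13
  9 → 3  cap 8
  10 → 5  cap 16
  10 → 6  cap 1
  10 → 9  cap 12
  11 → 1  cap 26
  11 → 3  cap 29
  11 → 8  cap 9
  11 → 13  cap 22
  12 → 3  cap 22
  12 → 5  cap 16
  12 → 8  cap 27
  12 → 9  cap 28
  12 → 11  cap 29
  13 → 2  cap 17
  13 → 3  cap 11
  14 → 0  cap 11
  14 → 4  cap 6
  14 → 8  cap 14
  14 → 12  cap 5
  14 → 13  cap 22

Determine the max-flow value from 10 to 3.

augment #1: 10→5→3 bottleneck 2, total now 2
augment #2: 10→9→3 bottleneck 8, total now 10
augment #3: 10→5→11→3 bottleneck 14, total now 24
augment #4: 10→6→13→3 bottleneck 1, total now 25

Maximum flow value: 25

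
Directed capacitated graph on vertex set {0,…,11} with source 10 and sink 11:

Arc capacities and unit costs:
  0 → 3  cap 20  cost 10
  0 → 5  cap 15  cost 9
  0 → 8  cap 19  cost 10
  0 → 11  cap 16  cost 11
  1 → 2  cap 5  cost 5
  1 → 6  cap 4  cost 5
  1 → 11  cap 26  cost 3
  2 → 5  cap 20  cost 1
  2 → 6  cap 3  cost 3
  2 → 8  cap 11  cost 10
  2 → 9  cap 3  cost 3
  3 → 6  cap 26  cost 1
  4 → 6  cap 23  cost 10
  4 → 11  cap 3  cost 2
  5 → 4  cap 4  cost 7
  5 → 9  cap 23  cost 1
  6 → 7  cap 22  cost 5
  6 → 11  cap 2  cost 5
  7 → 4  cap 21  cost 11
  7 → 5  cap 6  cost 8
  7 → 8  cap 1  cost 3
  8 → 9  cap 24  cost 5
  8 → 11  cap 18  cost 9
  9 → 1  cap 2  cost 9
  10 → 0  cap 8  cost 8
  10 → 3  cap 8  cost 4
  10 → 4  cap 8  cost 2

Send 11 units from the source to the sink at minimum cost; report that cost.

shortest-cost path #1: 10→4→11 push 3 @ unit cost 4 (adds 12)
shortest-cost path #2: 10→3→6→11 push 2 @ unit cost 10 (adds 20)
shortest-cost path #3: 10→0→11 push 6 @ unit cost 19 (adds 114)
total cost = 146

Minimum cost for 11 units: 146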